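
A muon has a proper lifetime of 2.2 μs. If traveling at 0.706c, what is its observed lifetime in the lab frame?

Proper lifetime τ₀ = 2.2 μs
γ = 1/√(1 - 0.706²) = 1.412
τ = γτ₀ = 1.412 × 2.2 μs = 3.106 μs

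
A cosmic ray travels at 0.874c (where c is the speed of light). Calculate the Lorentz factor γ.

v/c = 0.874, so (v/c)² = 0.763876
1 - (v/c)² = 0.236124
γ = 1/√(0.236124) = 2.058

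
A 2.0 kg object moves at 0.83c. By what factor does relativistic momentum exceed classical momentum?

p_rel = γmv, p_class = mv
Ratio = γ = 1/√(1 - 0.83²) = 1.793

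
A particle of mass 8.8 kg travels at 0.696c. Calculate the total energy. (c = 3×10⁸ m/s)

γ = 1/√(1 - 0.696²) = 1.393
mc² = 8.8 × (3×10⁸)² = 7.920×10¹⁷ J
E = γmc² = 1.393 × 7.920×10¹⁷ = 1.103×10¹⁸ J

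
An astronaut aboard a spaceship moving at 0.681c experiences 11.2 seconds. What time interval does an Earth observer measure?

Proper time Δt₀ = 11.2 seconds
γ = 1/√(1 - 0.681²) = 1.3656
Δt = γΔt₀ = 1.3656 × 11.2 = 15.29 seconds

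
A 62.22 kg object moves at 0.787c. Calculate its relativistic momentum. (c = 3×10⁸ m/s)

γ = 1/√(1 - 0.787²) = 1.621
v = 0.787 × 3×10⁸ = 2.361×10⁸ m/s
p = γmv = 1.621 × 62.22 × 2.361×10⁸ = 2.381×10¹⁰ kg·m/s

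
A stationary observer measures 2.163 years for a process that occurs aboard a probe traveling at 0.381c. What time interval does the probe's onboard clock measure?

Dilated time Δt = 2.163 years
γ = 1/√(1 - 0.381²) = 1.0816
Δt₀ = Δt/γ = 2.163/1.0816 = 2.000 years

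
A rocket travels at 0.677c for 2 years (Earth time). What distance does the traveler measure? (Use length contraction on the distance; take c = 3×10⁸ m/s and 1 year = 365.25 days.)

Earth distance: d = v × t = 0.677c × 2 yr = 1.28187×10¹⁶ m
γ = 1.35873
d' = d/γ = 1.28187×10¹⁶/1.35873 = 9.434×10¹⁵ m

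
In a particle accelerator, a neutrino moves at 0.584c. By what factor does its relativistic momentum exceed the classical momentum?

p_rel = γmv, p_class = mv
Ratio = γ = 1/√(1 - 0.584²)
= 1/√(0.658944) = 1.232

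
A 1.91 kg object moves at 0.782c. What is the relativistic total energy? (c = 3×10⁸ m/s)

γ = 1/√(1 - 0.782²) = 1.6044
mc² = 1.91 × (3×10⁸)² = 1.719×10¹⁷ J
E = γmc² = 1.6044 × 1.719×10¹⁷ = 2.758×10¹⁷ J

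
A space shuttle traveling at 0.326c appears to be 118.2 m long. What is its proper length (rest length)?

Contracted length L = 118.2 m
γ = 1/√(1 - 0.326²) = 1.0578
L₀ = γL = 1.0578 × 118.2 = 125.0 m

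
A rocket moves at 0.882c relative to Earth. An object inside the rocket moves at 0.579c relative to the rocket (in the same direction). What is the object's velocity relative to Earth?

u = (u' + v)/(1 + u'v/c²)
Numerator: 0.579 + 0.882 = 1.461
Denominator: 1 + 0.510678 = 1.510678
u = 1.461/1.510678 = 0.9671c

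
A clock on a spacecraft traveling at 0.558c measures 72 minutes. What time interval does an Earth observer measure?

Proper time Δt₀ = 72 minutes
γ = 1/√(1 - 0.558²) = 1.205
Δt = γΔt₀ = 1.205 × 72 = 86.76 minutes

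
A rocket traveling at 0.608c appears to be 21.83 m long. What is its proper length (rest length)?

Contracted length L = 21.83 m
γ = 1/√(1 - 0.608²) = 1.25955
L₀ = γL = 1.25955 × 21.83 = 27.50 m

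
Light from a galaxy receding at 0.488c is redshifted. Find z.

β = 0.488
(1+β)/(1-β) = 1.488/0.512 = 2.9063
√(2.9063) = 1.7048
z = 1.7048 - 1 = 0.7048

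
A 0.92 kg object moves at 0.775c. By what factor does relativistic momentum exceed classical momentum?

p_rel = γmv, p_class = mv
Ratio = γ = 1/√(1 - 0.775²) = 1.582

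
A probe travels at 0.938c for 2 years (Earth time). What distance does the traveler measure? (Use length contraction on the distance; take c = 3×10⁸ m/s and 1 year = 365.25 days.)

Earth distance: d = v × t = 0.938c × 2 yr = 1.776×10¹⁶ m
γ = 2.885
d' = d/γ = 1.776×10¹⁶/2.885 = 6.156×10¹⁵ m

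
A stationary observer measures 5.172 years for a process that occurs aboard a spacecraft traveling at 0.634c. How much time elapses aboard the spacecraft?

Dilated time Δt = 5.172 years
γ = 1/√(1 - 0.634²) = 1.293
Δt₀ = Δt/γ = 5.172/1.293 = 4.000 years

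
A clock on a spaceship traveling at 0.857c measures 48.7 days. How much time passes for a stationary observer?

Proper time Δt₀ = 48.7 days
γ = 1/√(1 - 0.857²) = 1.9406
Δt = γΔt₀ = 1.9406 × 48.7 = 94.51 days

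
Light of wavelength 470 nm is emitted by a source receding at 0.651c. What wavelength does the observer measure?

β = 0.651
Wavelength Doppler factor = √(1.651/0.349) = √(4.731) = 2.175
λ_obs = 470 × 2.175 = 1022 nm (redshift)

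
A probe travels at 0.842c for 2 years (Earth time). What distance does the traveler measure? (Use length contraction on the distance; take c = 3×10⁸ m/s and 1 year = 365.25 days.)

Earth distance: d = v × t = 0.842c × 2 yr = 1.5943×10¹⁶ m
γ = 1.8536
d' = d/γ = 1.5943×10¹⁶/1.8536 = 8.601×10¹⁵ m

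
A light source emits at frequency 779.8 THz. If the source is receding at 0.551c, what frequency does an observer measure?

β = v/c = 0.551
(1-β)/(1+β) = 0.449/1.551 = 0.28949
Doppler factor = √(0.28949) = 0.53804
f_obs = 779.8 × 0.53804 = 419.6 THz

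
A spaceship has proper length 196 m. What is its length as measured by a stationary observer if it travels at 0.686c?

Proper length L₀ = 196 m
γ = 1/√(1 - 0.686²) = 1.374
L = L₀/γ = 196/1.374 = 142.6 m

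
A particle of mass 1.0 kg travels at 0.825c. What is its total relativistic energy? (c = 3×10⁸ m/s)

γ = 1/√(1 - 0.825²) = 1.7695
mc² = 1.0 × (3×10⁸)² = 9.000×10¹⁶ J
E = γmc² = 1.7695 × 9.000×10¹⁶ = 1.593×10¹⁷ J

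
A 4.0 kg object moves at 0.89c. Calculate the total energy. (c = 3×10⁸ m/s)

γ = 1/√(1 - 0.89²) = 2.193
mc² = 4.0 × (3×10⁸)² = 3.600×10¹⁷ J
E = γmc² = 2.193 × 3.600×10¹⁷ = 7.895×10¹⁷ J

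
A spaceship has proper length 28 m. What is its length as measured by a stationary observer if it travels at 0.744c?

Proper length L₀ = 28 m
γ = 1/√(1 - 0.744²) = 1.4966
L = L₀/γ = 28/1.4966 = 18.71 m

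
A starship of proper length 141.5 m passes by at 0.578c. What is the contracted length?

Proper length L₀ = 141.5 m
γ = 1/√(1 - 0.578²) = 1.225
L = L₀/γ = 141.5/1.225 = 115.5 m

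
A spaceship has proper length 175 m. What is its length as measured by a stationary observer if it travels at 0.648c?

Proper length L₀ = 175 m
γ = 1/√(1 - 0.648²) = 1.313
L = L₀/γ = 175/1.313 = 133.3 m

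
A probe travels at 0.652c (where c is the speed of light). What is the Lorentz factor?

v/c = 0.652, so (v/c)² = 0.425104
1 - (v/c)² = 0.574896
γ = 1/√(0.574896) = 1.319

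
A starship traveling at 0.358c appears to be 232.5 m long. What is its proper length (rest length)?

Contracted length L = 232.5 m
γ = 1/√(1 - 0.358²) = 1.071
L₀ = γL = 1.071 × 232.5 = 249.0 m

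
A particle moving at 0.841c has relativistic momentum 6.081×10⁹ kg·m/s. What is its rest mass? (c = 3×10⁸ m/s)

γ = 1/√(1 - 0.841²) = 1.848
v = 0.841 × 3×10⁸ = 2.523×10⁸ m/s
m = p/(γv) = 6.081×10⁹/(1.848 × 2.523×10⁸) = 13.04 kg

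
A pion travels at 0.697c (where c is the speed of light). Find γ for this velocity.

v/c = 0.697, so (v/c)² = 0.485809
1 - (v/c)² = 0.514191
γ = 1/√(0.514191) = 1.395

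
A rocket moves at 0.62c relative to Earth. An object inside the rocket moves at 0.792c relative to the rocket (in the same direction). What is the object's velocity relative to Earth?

u = (u' + v)/(1 + u'v/c²)
Numerator: 0.792 + 0.62 = 1.412
Denominator: 1 + 0.49104 = 1.49104
u = 1.412/1.49104 = 0.9470c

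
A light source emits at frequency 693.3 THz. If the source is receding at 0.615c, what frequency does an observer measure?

β = v/c = 0.615
(1-β)/(1+β) = 0.385/1.615 = 0.2384
Doppler factor = √(0.2384) = 0.4883
f_obs = 693.3 × 0.4883 = 338.5 THz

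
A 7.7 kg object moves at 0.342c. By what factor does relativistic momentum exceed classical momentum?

p_rel = γmv, p_class = mv
Ratio = γ = 1/√(1 - 0.342²) = 1.064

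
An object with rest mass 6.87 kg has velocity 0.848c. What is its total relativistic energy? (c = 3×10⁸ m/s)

γ = 1/√(1 - 0.848²) = 1.887
mc² = 6.87 × (3×10⁸)² = 6.183×10¹⁷ J
E = γmc² = 1.887 × 6.183×10¹⁷ = 1.167×10¹⁸ J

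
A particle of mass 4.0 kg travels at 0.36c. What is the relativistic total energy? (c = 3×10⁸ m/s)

γ = 1/√(1 - 0.36²) = 1.072
mc² = 4.0 × (3×10⁸)² = 3.600×10¹⁷ J
E = γmc² = 1.072 × 3.600×10¹⁷ = 3.859×10¹⁷ J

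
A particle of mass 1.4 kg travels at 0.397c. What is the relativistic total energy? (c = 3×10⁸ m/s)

γ = 1/√(1 - 0.397²) = 1.090
mc² = 1.4 × (3×10⁸)² = 1.260×10¹⁷ J
E = γmc² = 1.090 × 1.260×10¹⁷ = 1.373×10¹⁷ J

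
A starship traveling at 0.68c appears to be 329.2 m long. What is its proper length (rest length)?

Contracted length L = 329.2 m
γ = 1/√(1 - 0.68²) = 1.364
L₀ = γL = 1.364 × 329.2 = 449.0 m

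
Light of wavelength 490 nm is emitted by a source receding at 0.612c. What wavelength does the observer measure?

β = 0.612
Wavelength Doppler factor = √(1.612/0.388) = √(4.1546) = 2.0383
λ_obs = 490 × 2.0383 = 998.8 nm (redshift)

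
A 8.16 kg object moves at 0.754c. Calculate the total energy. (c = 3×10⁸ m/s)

γ = 1/√(1 - 0.754²) = 1.522
mc² = 8.16 × (3×10⁸)² = 7.344×10¹⁷ J
E = γmc² = 1.522 × 7.344×10¹⁷ = 1.118×10¹⁸ J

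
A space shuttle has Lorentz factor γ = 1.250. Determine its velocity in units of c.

From γ = 1/√(1 - v²/c²):
1/γ² = 1/1.250² = 0.6400
v²/c² = 1 - 0.6400 = 0.3600
v/c = √(0.3600) = 0.6000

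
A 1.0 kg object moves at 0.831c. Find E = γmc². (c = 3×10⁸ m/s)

γ = 1/√(1 - 0.831²) = 1.798
mc² = 1.0 × (3×10⁸)² = 9.000×10¹⁶ J
E = γmc² = 1.798 × 9.000×10¹⁶ = 1.618×10¹⁷ J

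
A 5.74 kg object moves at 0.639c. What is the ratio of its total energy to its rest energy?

E = γmc², E₀ = mc²
E/E₀ = γ = 1/√(1 - 0.639²) = 1.300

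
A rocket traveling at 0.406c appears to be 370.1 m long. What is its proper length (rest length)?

Contracted length L = 370.1 m
γ = 1/√(1 - 0.406²) = 1.0942
L₀ = γL = 1.0942 × 370.1 = 405.0 m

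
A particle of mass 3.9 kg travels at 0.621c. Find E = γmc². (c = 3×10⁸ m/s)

γ = 1/√(1 - 0.621²) = 1.2758
mc² = 3.9 × (3×10⁸)² = 3.510×10¹⁷ J
E = γmc² = 1.2758 × 3.510×10¹⁷ = 4.478×10¹⁷ J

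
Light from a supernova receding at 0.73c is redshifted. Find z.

β = 0.73
(1+β)/(1-β) = 1.73/0.27 = 6.407
√(6.407) = 2.531
z = 2.531 - 1 = 1.531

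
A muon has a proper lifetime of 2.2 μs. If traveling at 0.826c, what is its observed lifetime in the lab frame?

Proper lifetime τ₀ = 2.2 μs
γ = 1/√(1 - 0.826²) = 1.774
τ = γτ₀ = 1.774 × 2.2 μs = 3.903 μs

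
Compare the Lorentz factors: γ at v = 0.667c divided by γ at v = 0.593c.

γ₁ = 1/√(1 - 0.667²) = 1.342
γ₂ = 1/√(1 - 0.593²) = 1.242
γ₁/γ₂ = 1.342/1.242 = 1.081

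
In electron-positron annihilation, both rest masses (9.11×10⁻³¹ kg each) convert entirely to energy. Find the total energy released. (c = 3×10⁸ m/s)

Both particles have the same rest mass, so total mass = 2m
E = 2m·c² = 2 × 9.11×10⁻³¹ × (3×10⁸)²
= 2 × 9.11×10⁻³¹ × 9×10¹⁶
= 1.640×10⁻¹³ J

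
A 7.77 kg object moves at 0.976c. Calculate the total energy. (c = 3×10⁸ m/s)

γ = 1/√(1 - 0.976²) = 4.592
mc² = 7.77 × (3×10⁸)² = 6.993×10¹⁷ J
E = γmc² = 4.592 × 6.993×10¹⁷ = 3.211×10¹⁸ J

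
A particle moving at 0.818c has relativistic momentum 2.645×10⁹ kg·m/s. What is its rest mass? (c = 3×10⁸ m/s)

γ = 1/√(1 - 0.818²) = 1.7385
v = 0.818 × 3×10⁸ = 2.454×10⁸ m/s
m = p/(γv) = 2.645×10⁹/(1.7385 × 2.454×10⁸) = 6.200 kg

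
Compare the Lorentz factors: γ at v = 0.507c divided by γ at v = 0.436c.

γ₁ = 1/√(1 - 0.507²) = 1.160
γ₂ = 1/√(1 - 0.436²) = 1.111
γ₁/γ₂ = 1.160/1.111 = 1.044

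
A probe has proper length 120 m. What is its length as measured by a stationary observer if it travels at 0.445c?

Proper length L₀ = 120 m
γ = 1/√(1 - 0.445²) = 1.1167
L = L₀/γ = 120/1.1167 = 107.5 m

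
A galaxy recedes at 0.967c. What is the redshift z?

β = 0.967
(1+β)/(1-β) = 1.967/0.033 = 59.606
√(59.606) = 7.720
z = 7.720 - 1 = 6.720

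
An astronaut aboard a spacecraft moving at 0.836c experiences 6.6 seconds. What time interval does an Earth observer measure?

Proper time Δt₀ = 6.6 seconds
γ = 1/√(1 - 0.836²) = 1.822
Δt = γΔt₀ = 1.822 × 6.6 = 12.03 seconds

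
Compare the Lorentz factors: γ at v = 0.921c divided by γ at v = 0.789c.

γ₁ = 1/√(1 - 0.921²) = 2.567
γ₂ = 1/√(1 - 0.789²) = 1.628
γ₁/γ₂ = 2.567/1.628 = 1.577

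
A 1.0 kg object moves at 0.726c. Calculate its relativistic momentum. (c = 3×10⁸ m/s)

γ = 1/√(1 - 0.726²) = 1.454
v = 0.726 × 3×10⁸ = 2.178×10⁸ m/s
p = γmv = 1.454 × 1.0 × 2.178×10⁸ = 3.167×10⁸ kg·m/s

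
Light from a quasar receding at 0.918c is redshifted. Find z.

β = 0.918
(1+β)/(1-β) = 1.918/0.082 = 23.39
√(23.39) = 4.836
z = 4.836 - 1 = 3.836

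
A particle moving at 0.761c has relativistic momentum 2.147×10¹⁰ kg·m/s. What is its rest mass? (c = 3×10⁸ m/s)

γ = 1/√(1 - 0.761²) = 1.5414
v = 0.761 × 3×10⁸ = 2.283×10⁸ m/s
m = p/(γv) = 2.147×10¹⁰/(1.5414 × 2.283×10⁸) = 61.01 kg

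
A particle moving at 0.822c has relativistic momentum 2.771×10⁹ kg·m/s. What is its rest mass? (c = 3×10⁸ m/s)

γ = 1/√(1 - 0.822²) = 1.756
v = 0.822 × 3×10⁸ = 2.466×10⁸ m/s
m = p/(γv) = 2.771×10⁹/(1.756 × 2.466×10⁸) = 6.399 kg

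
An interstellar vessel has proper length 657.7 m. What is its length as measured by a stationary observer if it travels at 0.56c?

Proper length L₀ = 657.7 m
γ = 1/√(1 - 0.56²) = 1.207
L = L₀/γ = 657.7/1.207 = 544.9 m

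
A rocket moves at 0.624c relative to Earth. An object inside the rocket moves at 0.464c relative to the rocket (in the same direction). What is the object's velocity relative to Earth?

u = (u' + v)/(1 + u'v/c²)
Numerator: 0.464 + 0.624 = 1.088
Denominator: 1 + 0.289536 = 1.289536
u = 1.088/1.289536 = 0.8437c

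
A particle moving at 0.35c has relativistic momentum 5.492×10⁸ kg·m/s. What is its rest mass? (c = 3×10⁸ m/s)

γ = 1/√(1 - 0.35²) = 1.0675
v = 0.35 × 3×10⁸ = 1.050×10⁸ m/s
m = p/(γv) = 5.492×10⁸/(1.0675 × 1.050×10⁸) = 4.900 kg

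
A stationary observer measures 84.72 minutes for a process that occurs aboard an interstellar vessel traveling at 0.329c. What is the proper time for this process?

Dilated time Δt = 84.72 minutes
γ = 1/√(1 - 0.329²) = 1.059
Δt₀ = Δt/γ = 84.72/1.059 = 80.00 minutes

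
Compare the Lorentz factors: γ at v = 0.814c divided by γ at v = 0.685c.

γ₁ = 1/√(1 - 0.814²) = 1.722
γ₂ = 1/√(1 - 0.685²) = 1.373
γ₁/γ₂ = 1.722/1.373 = 1.254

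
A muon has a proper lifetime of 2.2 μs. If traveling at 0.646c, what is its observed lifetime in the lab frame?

Proper lifetime τ₀ = 2.2 μs
γ = 1/√(1 - 0.646²) = 1.310
τ = γτ₀ = 1.310 × 2.2 μs = 2.882 μs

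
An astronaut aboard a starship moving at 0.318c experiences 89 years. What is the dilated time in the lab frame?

Proper time Δt₀ = 89 years
γ = 1/√(1 - 0.318²) = 1.05475
Δt = γΔt₀ = 1.05475 × 89 = 93.87 years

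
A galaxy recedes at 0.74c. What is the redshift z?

β = 0.74
(1+β)/(1-β) = 1.74/0.26 = 6.692
√(6.692) = 2.587
z = 2.587 - 1 = 1.587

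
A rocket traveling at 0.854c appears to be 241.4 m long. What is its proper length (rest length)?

Contracted length L = 241.4 m
γ = 1/√(1 - 0.854²) = 1.922
L₀ = γL = 1.922 × 241.4 = 464.0 m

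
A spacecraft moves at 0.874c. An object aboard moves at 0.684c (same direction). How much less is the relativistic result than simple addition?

Classical: u' + v = 0.684 + 0.874 = 1.558c
Relativistic: u = (0.684 + 0.874)/(1 + 0.597816) = 1.558/1.597816 = 0.9751c
Difference: 1.558 - 0.9751 = 0.5829c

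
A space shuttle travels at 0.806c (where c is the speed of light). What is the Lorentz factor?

v/c = 0.806, so (v/c)² = 0.649636
1 - (v/c)² = 0.350364
γ = 1/√(0.350364) = 1.689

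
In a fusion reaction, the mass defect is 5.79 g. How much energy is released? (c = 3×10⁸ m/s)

Convert mass defect: Δm = 5.79 g = 0.00579 kg
E = Δm·c² = 0.00579 × (3×10⁸)²
= 0.00579 × 9×10¹⁶ = 5.211×10¹⁴ J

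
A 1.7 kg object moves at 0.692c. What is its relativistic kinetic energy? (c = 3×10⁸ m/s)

γ = 1/√(1 - 0.692²) = 1.3852
γ - 1 = 0.3852
KE = (γ-1)mc² = 0.3852 × 1.7 × (3×10⁸)² = 5.894×10¹⁶ J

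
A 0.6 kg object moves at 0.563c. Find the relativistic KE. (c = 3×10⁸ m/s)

γ = 1/√(1 - 0.563²) = 1.210
γ - 1 = 0.2100
KE = (γ-1)mc² = 0.2100 × 0.6 × (3×10⁸)² = 1.134×10¹⁶ J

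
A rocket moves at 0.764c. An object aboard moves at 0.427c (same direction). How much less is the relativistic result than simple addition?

Classical: u' + v = 0.427 + 0.764 = 1.191c
Relativistic: u = (0.427 + 0.764)/(1 + 0.326228) = 1.191/1.326228 = 0.8980c
Difference: 1.191 - 0.8980 = 0.2930c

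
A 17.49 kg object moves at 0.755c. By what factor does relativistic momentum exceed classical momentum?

p_rel = γmv, p_class = mv
Ratio = γ = 1/√(1 - 0.755²) = 1.525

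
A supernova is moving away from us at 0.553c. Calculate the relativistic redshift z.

β = 0.553
(1+β)/(1-β) = 1.553/0.447 = 3.474
√(3.474) = 1.8639
z = 1.8639 - 1 = 0.8639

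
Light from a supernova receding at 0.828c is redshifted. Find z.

β = 0.828
(1+β)/(1-β) = 1.828/0.172 = 10.63
√(10.63) = 3.260
z = 3.260 - 1 = 2.260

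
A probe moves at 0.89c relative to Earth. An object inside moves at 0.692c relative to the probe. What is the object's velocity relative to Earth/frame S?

u = (u' + v)/(1 + u'v/c²)
Numerator: 0.692 + 0.89 = 1.582
Denominator: 1 + 0.61588 = 1.61588
u = 1.582/1.61588 = 0.9790c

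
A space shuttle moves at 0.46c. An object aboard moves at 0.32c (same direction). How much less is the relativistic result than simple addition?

Classical: u' + v = 0.32 + 0.46 = 0.78c
Relativistic: u = (0.32 + 0.46)/(1 + 0.1472) = 0.78/1.1472 = 0.6799c
Difference: 0.78 - 0.6799 = 0.1001c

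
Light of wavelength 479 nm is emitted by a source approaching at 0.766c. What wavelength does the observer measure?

β = 0.766
Wavelength Doppler factor = √(0.234/1.766) = √(0.1325) = 0.3640
λ_obs = 479 × 0.3640 = 174.4 nm (blueshift)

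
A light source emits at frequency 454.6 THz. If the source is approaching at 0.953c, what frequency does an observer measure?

β = v/c = 0.953
(1+β)/(1-β) = 1.953/0.047 = 41.55
Doppler factor = √(41.55) = 6.446
f_obs = 454.6 × 6.446 = 2930 THz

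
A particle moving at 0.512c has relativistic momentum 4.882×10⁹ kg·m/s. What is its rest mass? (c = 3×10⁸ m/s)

γ = 1/√(1 - 0.512²) = 1.1642
v = 0.512 × 3×10⁸ = 1.536×10⁸ m/s
m = p/(γv) = 4.882×10⁹/(1.1642 × 1.536×10⁸) = 27.30 kg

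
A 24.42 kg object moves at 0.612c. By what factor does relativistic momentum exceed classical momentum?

p_rel = γmv, p_class = mv
Ratio = γ = 1/√(1 - 0.612²) = 1.264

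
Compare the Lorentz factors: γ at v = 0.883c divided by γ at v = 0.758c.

γ₁ = 1/√(1 - 0.883²) = 2.131
γ₂ = 1/√(1 - 0.758²) = 1.533
γ₁/γ₂ = 2.131/1.533 = 1.390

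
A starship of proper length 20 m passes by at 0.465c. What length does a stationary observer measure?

Proper length L₀ = 20 m
γ = 1/√(1 - 0.465²) = 1.1295
L = L₀/γ = 20/1.1295 = 17.71 m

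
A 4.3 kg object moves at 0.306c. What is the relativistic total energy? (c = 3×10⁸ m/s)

γ = 1/√(1 - 0.306²) = 1.0504
mc² = 4.3 × (3×10⁸)² = 3.870×10¹⁷ J
E = γmc² = 1.0504 × 3.870×10¹⁷ = 4.065×10¹⁷ J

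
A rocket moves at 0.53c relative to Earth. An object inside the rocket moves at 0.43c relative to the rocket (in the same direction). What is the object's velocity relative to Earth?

u = (u' + v)/(1 + u'v/c²)
Numerator: 0.43 + 0.53 = 0.96
Denominator: 1 + 0.2279 = 1.2279
u = 0.96/1.2279 = 0.7818c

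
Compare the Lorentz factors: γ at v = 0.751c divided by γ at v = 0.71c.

γ₁ = 1/√(1 - 0.751²) = 1.514
γ₂ = 1/√(1 - 0.71²) = 1.420
γ₁/γ₂ = 1.514/1.420 = 1.066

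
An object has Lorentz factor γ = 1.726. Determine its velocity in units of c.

From γ = 1/√(1 - v²/c²):
1/γ² = 1/1.726² = 0.33567
v²/c² = 1 - 0.33567 = 0.66433
v/c = √(0.66433) = 0.8151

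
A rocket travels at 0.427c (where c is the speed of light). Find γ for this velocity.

v/c = 0.427, so (v/c)² = 0.182329
1 - (v/c)² = 0.817671
γ = 1/√(0.817671) = 1.106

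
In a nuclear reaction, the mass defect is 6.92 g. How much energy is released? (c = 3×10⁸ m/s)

Convert mass defect: Δm = 6.92 g = 0.00692 kg
E = Δm·c² = 0.00692 × (3×10⁸)²
= 0.00692 × 9×10¹⁶ = 6.228×10¹⁴ J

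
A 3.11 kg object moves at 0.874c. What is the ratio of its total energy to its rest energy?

E = γmc², E₀ = mc²
E/E₀ = γ = 1/√(1 - 0.874²) = 2.058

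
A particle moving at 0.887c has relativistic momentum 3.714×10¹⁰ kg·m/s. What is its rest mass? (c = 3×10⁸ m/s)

γ = 1/√(1 - 0.887²) = 2.1656
v = 0.887 × 3×10⁸ = 2.661×10⁸ m/s
m = p/(γv) = 3.714×10¹⁰/(2.1656 × 2.661×10⁸) = 64.45 kg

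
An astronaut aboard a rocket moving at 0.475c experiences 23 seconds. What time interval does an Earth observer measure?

Proper time Δt₀ = 23 seconds
γ = 1/√(1 - 0.475²) = 1.1364
Δt = γΔt₀ = 1.1364 × 23 = 26.14 seconds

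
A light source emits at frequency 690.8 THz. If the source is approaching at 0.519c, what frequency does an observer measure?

β = v/c = 0.519
(1+β)/(1-β) = 1.519/0.481 = 3.158
Doppler factor = √(3.158) = 1.777
f_obs = 690.8 × 1.777 = 1228 THz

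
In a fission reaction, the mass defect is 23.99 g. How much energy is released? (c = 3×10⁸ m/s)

Convert mass defect: Δm = 23.99 g = 0.02399 kg
E = Δm·c² = 0.02399 × (3×10⁸)²
= 0.02399 × 9×10¹⁶ = 2.159×10¹⁵ J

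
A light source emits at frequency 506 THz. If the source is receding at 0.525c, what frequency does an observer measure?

β = v/c = 0.525
(1-β)/(1+β) = 0.475/1.525 = 0.3115
Doppler factor = √(0.3115) = 0.5581
f_obs = 506 × 0.5581 = 282.4 THz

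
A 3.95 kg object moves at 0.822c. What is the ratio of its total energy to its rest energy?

E = γmc², E₀ = mc²
E/E₀ = γ = 1/√(1 - 0.822²) = 1.756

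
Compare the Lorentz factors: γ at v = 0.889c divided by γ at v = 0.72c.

γ₁ = 1/√(1 - 0.889²) = 2.184
γ₂ = 1/√(1 - 0.72²) = 1.441
γ₁/γ₂ = 2.184/1.441 = 1.516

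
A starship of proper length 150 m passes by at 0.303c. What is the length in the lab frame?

Proper length L₀ = 150 m
γ = 1/√(1 - 0.303²) = 1.04933
L = L₀/γ = 150/1.04933 = 142.9 m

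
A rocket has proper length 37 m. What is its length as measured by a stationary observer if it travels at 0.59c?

Proper length L₀ = 37 m
γ = 1/√(1 - 0.59²) = 1.2385
L = L₀/γ = 37/1.2385 = 29.87 m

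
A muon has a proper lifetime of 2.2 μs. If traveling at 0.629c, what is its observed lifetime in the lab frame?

Proper lifetime τ₀ = 2.2 μs
γ = 1/√(1 - 0.629²) = 1.2863
τ = γτ₀ = 1.2863 × 2.2 μs = 2.830 μs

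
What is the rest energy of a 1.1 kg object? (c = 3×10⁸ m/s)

c² = (3×10⁸)² = 9.000×10¹⁶ m²/s²
E₀ = mc² = 1.1 × 9.000×10¹⁶ = 9.900×10¹⁶ J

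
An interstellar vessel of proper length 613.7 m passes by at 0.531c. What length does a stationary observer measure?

Proper length L₀ = 613.7 m
γ = 1/√(1 - 0.531²) = 1.1801
L = L₀/γ = 613.7/1.1801 = 520.0 m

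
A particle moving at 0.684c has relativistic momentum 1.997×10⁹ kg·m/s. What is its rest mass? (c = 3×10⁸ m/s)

γ = 1/√(1 - 0.684²) = 1.3708
v = 0.684 × 3×10⁸ = 2.052×10⁸ m/s
m = p/(γv) = 1.997×10⁹/(1.3708 × 2.052×10⁸) = 7.099 kg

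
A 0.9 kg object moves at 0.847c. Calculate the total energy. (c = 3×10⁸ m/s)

γ = 1/√(1 - 0.847²) = 1.881
mc² = 0.9 × (3×10⁸)² = 8.100×10¹⁶ J
E = γmc² = 1.881 × 8.100×10¹⁶ = 1.524×10¹⁷ J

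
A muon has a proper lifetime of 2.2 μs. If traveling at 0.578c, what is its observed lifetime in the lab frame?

Proper lifetime τ₀ = 2.2 μs
γ = 1/√(1 - 0.578²) = 1.2254
τ = γτ₀ = 1.2254 × 2.2 μs = 2.696 μs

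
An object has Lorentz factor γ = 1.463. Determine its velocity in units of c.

From γ = 1/√(1 - v²/c²):
1/γ² = 1/1.463² = 0.4672
v²/c² = 1 - 0.4672 = 0.5328
v/c = √(0.5328) = 0.7299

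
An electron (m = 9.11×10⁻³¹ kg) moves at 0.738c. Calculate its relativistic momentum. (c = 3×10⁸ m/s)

γ = 1/√(1 - 0.738²) = 1.482
v = 0.738 × 3×10⁸ = 2.214×10⁸ m/s
p = γmv = 1.482 × 9.11×10⁻³¹ × 2.214×10⁸ = 2.989×10⁻²² kg·m/s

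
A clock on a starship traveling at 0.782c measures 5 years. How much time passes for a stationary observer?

Proper time Δt₀ = 5 years
γ = 1/√(1 - 0.782²) = 1.6044
Δt = γΔt₀ = 1.6044 × 5 = 8.022 years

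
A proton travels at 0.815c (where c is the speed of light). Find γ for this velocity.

v/c = 0.815, so (v/c)² = 0.664225
1 - (v/c)² = 0.335775
γ = 1/√(0.335775) = 1.726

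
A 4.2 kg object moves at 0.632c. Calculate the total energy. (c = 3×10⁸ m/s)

γ = 1/√(1 - 0.632²) = 1.2904
mc² = 4.2 × (3×10⁸)² = 3.780×10¹⁷ J
E = γmc² = 1.2904 × 3.780×10¹⁷ = 4.878×10¹⁷ J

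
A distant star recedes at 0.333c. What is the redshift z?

β = 0.333
(1+β)/(1-β) = 1.333/0.667 = 1.9985
√(1.9985) = 1.4137
z = 1.4137 - 1 = 0.4137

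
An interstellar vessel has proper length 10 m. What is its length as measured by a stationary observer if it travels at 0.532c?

Proper length L₀ = 10 m
γ = 1/√(1 - 0.532²) = 1.181
L = L₀/γ = 10/1.181 = 8.467 m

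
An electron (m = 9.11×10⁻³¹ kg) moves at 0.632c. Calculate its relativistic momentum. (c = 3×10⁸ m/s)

γ = 1/√(1 - 0.632²) = 1.2904
v = 0.632 × 3×10⁸ = 1.896×10⁸ m/s
p = γmv = 1.2904 × 9.11×10⁻³¹ × 1.896×10⁸ = 2.229×10⁻²² kg·m/s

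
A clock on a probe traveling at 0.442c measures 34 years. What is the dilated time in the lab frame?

Proper time Δt₀ = 34 years
γ = 1/√(1 - 0.442²) = 1.1148
Δt = γΔt₀ = 1.1148 × 34 = 37.90 years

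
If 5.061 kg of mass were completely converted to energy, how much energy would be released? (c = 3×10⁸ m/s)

Using E = mc²:
c² = (3×10⁸)² = 9×10¹⁶ m²/s²
E = 5.061 × 9×10¹⁶ = 4.555×10¹⁷ J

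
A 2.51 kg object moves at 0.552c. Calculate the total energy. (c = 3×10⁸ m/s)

γ = 1/√(1 - 0.552²) = 1.199
mc² = 2.51 × (3×10⁸)² = 2.259×10¹⁷ J
E = γmc² = 1.199 × 2.259×10¹⁷ = 2.709×10¹⁷ J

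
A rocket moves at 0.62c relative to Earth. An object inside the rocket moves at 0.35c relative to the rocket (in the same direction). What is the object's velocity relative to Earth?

u = (u' + v)/(1 + u'v/c²)
Numerator: 0.35 + 0.62 = 0.97
Denominator: 1 + 0.217 = 1.217
u = 0.97/1.217 = 0.7970c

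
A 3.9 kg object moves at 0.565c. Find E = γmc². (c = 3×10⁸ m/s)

γ = 1/√(1 - 0.565²) = 1.212
mc² = 3.9 × (3×10⁸)² = 3.510×10¹⁷ J
E = γmc² = 1.212 × 3.510×10¹⁷ = 4.254×10¹⁷ J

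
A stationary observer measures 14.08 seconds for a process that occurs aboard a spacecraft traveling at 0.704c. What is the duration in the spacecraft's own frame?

Dilated time Δt = 14.08 seconds
γ = 1/√(1 - 0.704²) = 1.408
Δt₀ = Δt/γ = 14.08/1.408 = 10.00 seconds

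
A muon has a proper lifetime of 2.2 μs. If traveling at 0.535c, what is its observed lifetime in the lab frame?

Proper lifetime τ₀ = 2.2 μs
γ = 1/√(1 - 0.535²) = 1.1836
τ = γτ₀ = 1.1836 × 2.2 μs = 2.604 μs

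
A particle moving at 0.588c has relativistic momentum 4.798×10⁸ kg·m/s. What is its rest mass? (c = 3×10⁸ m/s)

γ = 1/√(1 - 0.588²) = 1.2363
v = 0.588 × 3×10⁸ = 1.764×10⁸ m/s
m = p/(γv) = 4.798×10⁸/(1.2363 × 1.764×10⁸) = 2.200 kg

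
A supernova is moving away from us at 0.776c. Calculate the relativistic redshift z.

β = 0.776
(1+β)/(1-β) = 1.776/0.224 = 7.929
√(7.929) = 2.816
z = 2.816 - 1 = 1.816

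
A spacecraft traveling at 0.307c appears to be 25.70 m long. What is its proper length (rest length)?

Contracted length L = 25.70 m
γ = 1/√(1 - 0.307²) = 1.0507
L₀ = γL = 1.0507 × 25.70 = 27.00 m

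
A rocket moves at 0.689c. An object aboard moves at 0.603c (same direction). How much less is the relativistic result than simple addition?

Classical: u' + v = 0.603 + 0.689 = 1.292c
Relativistic: u = (0.603 + 0.689)/(1 + 0.415467) = 1.292/1.415467 = 0.9128c
Difference: 1.292 - 0.9128 = 0.3792c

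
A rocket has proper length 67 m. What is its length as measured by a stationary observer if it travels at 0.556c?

Proper length L₀ = 67 m
γ = 1/√(1 - 0.556²) = 1.203
L = L₀/γ = 67/1.203 = 55.69 m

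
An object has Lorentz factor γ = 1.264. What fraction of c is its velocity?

From γ = 1/√(1 - v²/c²):
1/γ² = 1/1.264² = 0.6259
v²/c² = 1 - 0.6259 = 0.3741
v/c = √(0.3741) = 0.6116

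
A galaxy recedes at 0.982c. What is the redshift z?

β = 0.982
(1+β)/(1-β) = 1.982/0.018 = 110.1
√(110.1) = 10.493
z = 10.493 - 1 = 9.493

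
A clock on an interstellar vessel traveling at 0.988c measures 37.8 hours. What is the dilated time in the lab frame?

Proper time Δt₀ = 37.8 hours
γ = 1/√(1 - 0.988²) = 6.474
Δt = γΔt₀ = 6.474 × 37.8 = 244.7 hours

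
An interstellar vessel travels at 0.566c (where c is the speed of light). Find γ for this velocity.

v/c = 0.566, so (v/c)² = 0.320356
1 - (v/c)² = 0.679644
γ = 1/√(0.679644) = 1.213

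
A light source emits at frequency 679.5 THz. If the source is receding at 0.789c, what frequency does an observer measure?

β = v/c = 0.789
(1-β)/(1+β) = 0.211/1.789 = 0.117943
Doppler factor = √(0.117943) = 0.34343
f_obs = 679.5 × 0.34343 = 233.4 THz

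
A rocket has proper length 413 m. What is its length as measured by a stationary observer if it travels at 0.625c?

Proper length L₀ = 413 m
γ = 1/√(1 - 0.625²) = 1.281
L = L₀/γ = 413/1.281 = 322.4 m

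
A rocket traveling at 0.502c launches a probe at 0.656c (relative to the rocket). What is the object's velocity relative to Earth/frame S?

u = (u' + v)/(1 + u'v/c²)
Numerator: 0.656 + 0.502 = 1.158
Denominator: 1 + 0.329312 = 1.329312
u = 1.158/1.329312 = 0.8711c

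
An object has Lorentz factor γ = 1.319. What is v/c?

From γ = 1/√(1 - v²/c²):
1/γ² = 1/1.319² = 0.5748
v²/c² = 1 - 0.5748 = 0.4252
v/c = √(0.4252) = 0.6521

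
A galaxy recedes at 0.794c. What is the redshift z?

β = 0.794
(1+β)/(1-β) = 1.794/0.206 = 8.709
√(8.709) = 2.951
z = 2.951 - 1 = 1.951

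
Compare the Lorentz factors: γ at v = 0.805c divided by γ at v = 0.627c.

γ₁ = 1/√(1 - 0.805²) = 1.686
γ₂ = 1/√(1 - 0.627²) = 1.284
γ₁/γ₂ = 1.686/1.284 = 1.313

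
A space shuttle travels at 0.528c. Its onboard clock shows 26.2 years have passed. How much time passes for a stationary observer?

Proper time Δt₀ = 26.2 years
γ = 1/√(1 - 0.528²) = 1.1775
Δt = γΔt₀ = 1.1775 × 26.2 = 30.85 years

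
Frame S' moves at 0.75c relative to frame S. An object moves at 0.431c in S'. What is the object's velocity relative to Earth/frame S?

u = (u' + v)/(1 + u'v/c²)
Numerator: 0.431 + 0.75 = 1.181
Denominator: 1 + 0.32325 = 1.32325
u = 1.181/1.32325 = 0.8925c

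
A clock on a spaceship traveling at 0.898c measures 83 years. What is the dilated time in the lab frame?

Proper time Δt₀ = 83 years
γ = 1/√(1 - 0.898²) = 2.2728
Δt = γΔt₀ = 2.2728 × 83 = 188.6 years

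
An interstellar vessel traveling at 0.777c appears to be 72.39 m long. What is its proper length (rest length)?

Contracted length L = 72.39 m
γ = 1/√(1 - 0.777²) = 1.589
L₀ = γL = 1.589 × 72.39 = 115.0 m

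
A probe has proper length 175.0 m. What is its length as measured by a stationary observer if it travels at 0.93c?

Proper length L₀ = 175.0 m
γ = 1/√(1 - 0.93²) = 2.7206
L = L₀/γ = 175.0/2.7206 = 64.32 m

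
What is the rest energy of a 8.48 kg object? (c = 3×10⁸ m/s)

c² = (3×10⁸)² = 9.000×10¹⁶ m²/s²
E₀ = mc² = 8.48 × 9.000×10¹⁶ = 7.632×10¹⁷ J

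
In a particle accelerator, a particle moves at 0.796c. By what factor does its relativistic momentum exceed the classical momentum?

p_rel = γmv, p_class = mv
Ratio = γ = 1/√(1 - 0.796²)
= 1/√(0.366384) = 1.652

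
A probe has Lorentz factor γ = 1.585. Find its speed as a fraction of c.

From γ = 1/√(1 - v²/c²):
1/γ² = 1/1.585² = 0.39805
v²/c² = 1 - 0.39805 = 0.60195
v/c = √(0.60195) = 0.7759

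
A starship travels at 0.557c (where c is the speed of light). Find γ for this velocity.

v/c = 0.557, so (v/c)² = 0.310249
1 - (v/c)² = 0.689751
γ = 1/√(0.689751) = 1.204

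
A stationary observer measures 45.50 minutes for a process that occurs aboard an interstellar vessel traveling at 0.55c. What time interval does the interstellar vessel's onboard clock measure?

Dilated time Δt = 45.50 minutes
γ = 1/√(1 - 0.55²) = 1.1974
Δt₀ = Δt/γ = 45.50/1.1974 = 38.00 minutes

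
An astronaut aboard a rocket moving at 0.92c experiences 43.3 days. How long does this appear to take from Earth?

Proper time Δt₀ = 43.3 days
γ = 1/√(1 - 0.92²) = 2.552
Δt = γΔt₀ = 2.552 × 43.3 = 110.5 days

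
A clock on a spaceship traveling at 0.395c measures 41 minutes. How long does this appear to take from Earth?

Proper time Δt₀ = 41 minutes
γ = 1/√(1 - 0.395²) = 1.0885
Δt = γΔt₀ = 1.0885 × 41 = 44.63 minutes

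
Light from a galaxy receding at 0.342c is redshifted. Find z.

β = 0.342
(1+β)/(1-β) = 1.342/0.658 = 2.0395
√(2.0395) = 1.4281
z = 1.4281 - 1 = 0.4281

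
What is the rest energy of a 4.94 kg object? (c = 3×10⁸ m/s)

c² = (3×10⁸)² = 9.000×10¹⁶ m²/s²
E₀ = mc² = 4.94 × 9.000×10¹⁶ = 4.446×10¹⁷ J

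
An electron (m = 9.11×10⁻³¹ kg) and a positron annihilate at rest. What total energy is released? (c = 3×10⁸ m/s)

Both particles have the same rest mass, so total mass = 2m
E = 2m·c² = 2 × 9.11×10⁻³¹ × (3×10⁸)²
= 2 × 9.11×10⁻³¹ × 9×10¹⁶
= 1.640×10⁻¹³ J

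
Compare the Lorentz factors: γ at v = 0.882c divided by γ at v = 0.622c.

γ₁ = 1/√(1 - 0.882²) = 2.122
γ₂ = 1/√(1 - 0.622²) = 1.277
γ₁/γ₂ = 2.122/1.277 = 1.662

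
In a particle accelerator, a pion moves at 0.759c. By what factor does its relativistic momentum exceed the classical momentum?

p_rel = γmv, p_class = mv
Ratio = γ = 1/√(1 - 0.759²)
= 1/√(0.423919) = 1.536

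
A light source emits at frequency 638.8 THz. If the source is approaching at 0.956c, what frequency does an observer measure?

β = v/c = 0.956
(1+β)/(1-β) = 1.956/0.044 = 44.45
Doppler factor = √(44.45) = 6.667
f_obs = 638.8 × 6.667 = 4259 THz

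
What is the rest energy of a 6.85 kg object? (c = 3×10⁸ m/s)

c² = (3×10⁸)² = 9.000×10¹⁶ m²/s²
E₀ = mc² = 6.85 × 9.000×10¹⁶ = 6.165×10¹⁷ J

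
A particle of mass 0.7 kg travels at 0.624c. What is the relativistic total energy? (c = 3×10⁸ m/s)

γ = 1/√(1 - 0.624²) = 1.2797
mc² = 0.7 × (3×10⁸)² = 6.300×10¹⁶ J
E = γmc² = 1.2797 × 6.300×10¹⁶ = 8.062×10¹⁶ J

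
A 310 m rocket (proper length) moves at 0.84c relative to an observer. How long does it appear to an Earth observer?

Proper length L₀ = 310 m
γ = 1/√(1 - 0.84²) = 1.843
L = L₀/γ = 310/1.843 = 168.2 m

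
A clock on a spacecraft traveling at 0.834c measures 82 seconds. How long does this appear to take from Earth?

Proper time Δt₀ = 82 seconds
γ = 1/√(1 - 0.834²) = 1.812
Δt = γΔt₀ = 1.812 × 82 = 148.6 seconds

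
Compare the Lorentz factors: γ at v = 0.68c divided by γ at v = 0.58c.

γ₁ = 1/√(1 - 0.68²) = 1.364
γ₂ = 1/√(1 - 0.58²) = 1.228
γ₁/γ₂ = 1.364/1.228 = 1.111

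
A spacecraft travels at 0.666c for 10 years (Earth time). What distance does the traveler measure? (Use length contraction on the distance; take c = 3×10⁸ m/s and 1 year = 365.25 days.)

Earth distance: d = v × t = 0.666c × 10 yr = 6.3052×10¹⁶ m
γ = 1.3406
d' = d/γ = 6.3052×10¹⁶/1.3406 = 4.703×10¹⁶ m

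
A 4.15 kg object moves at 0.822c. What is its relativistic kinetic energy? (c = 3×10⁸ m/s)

γ = 1/√(1 - 0.822²) = 1.756
γ - 1 = 0.7560
KE = (γ-1)mc² = 0.7560 × 4.15 × (3×10⁸)² = 2.824×10¹⁷ J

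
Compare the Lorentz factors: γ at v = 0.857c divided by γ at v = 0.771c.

γ₁ = 1/√(1 - 0.857²) = 1.941
γ₂ = 1/√(1 - 0.771²) = 1.570
γ₁/γ₂ = 1.941/1.570 = 1.236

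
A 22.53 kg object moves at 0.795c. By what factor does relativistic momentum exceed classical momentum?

p_rel = γmv, p_class = mv
Ratio = γ = 1/√(1 - 0.795²) = 1.649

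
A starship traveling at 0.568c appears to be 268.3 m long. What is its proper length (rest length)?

Contracted length L = 268.3 m
γ = 1/√(1 - 0.568²) = 1.215
L₀ = γL = 1.215 × 268.3 = 326.0 m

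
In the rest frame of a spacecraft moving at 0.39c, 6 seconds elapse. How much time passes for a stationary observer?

Proper time Δt₀ = 6 seconds
γ = 1/√(1 - 0.39²) = 1.086
Δt = γΔt₀ = 1.086 × 6 = 6.516 seconds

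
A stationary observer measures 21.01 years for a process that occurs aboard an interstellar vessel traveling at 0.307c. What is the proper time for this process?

Dilated time Δt = 21.01 years
γ = 1/√(1 - 0.307²) = 1.0507
Δt₀ = Δt/γ = 21.01/1.0507 = 20.00 years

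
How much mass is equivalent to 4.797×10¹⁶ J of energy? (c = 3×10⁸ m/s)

From E = mc², we get m = E/c²
c² = (3×10⁸)² = 9×10¹⁶ m²/s²
m = 4.797×10¹⁶ / 9×10¹⁶ = 0.5330 kg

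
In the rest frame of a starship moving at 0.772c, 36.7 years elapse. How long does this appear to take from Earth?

Proper time Δt₀ = 36.7 years
γ = 1/√(1 - 0.772²) = 1.5733
Δt = γΔt₀ = 1.5733 × 36.7 = 57.74 years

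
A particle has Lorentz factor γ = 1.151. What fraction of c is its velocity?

From γ = 1/√(1 - v²/c²):
1/γ² = 1/1.151² = 0.75483
v²/c² = 1 - 0.75483 = 0.24517
v/c = √(0.24517) = 0.4951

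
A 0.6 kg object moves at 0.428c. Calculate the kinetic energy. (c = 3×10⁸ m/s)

γ = 1/√(1 - 0.428²) = 1.10647
γ - 1 = 0.10647
KE = (γ-1)mc² = 0.10647 × 0.6 × (3×10⁸)² = 5.749×10¹⁵ J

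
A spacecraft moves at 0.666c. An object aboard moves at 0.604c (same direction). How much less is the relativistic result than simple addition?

Classical: u' + v = 0.604 + 0.666 = 1.27c
Relativistic: u = (0.604 + 0.666)/(1 + 0.402264) = 1.27/1.402264 = 0.9057c
Difference: 1.27 - 0.9057 = 0.3643c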